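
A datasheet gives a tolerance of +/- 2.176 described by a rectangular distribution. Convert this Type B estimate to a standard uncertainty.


u_B = half_width / sqrt(3)
u_B = 2.176 / 1.7320508
u_B = 1.2563

1.2563


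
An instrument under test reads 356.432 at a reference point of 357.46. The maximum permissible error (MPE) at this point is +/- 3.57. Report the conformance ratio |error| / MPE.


e = indication - reference = 356.432 - 357.46 = -1.0280
|e| = 1.0280
ratio = |e| / MPE = 1.0280 / 3.57
ratio = 0.2880

0.2880


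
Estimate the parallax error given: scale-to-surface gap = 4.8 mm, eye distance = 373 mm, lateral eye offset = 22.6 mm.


error = h * offset / d
= 4.8 * 22.6 / 373
= 0.2908

0.2908


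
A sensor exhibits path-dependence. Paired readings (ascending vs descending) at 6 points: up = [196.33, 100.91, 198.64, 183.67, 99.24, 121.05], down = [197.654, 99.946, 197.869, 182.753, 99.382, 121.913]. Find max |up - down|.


|196.33 - 197.654| = 1.3240
|100.91 - 99.946| = 0.9640
|198.64 - 197.869| = 0.7710
|183.67 - 182.753| = 0.9170
|99.24 - 99.382| = 0.1420
|121.05 - 121.913| = 0.8630
hysteresis = max(diffs) = 1.3240

1.3240


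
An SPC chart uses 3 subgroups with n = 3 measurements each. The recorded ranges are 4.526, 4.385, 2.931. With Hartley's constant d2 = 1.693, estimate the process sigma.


R_bar = (4.526 + 4.385 + 2.931) / 3
R_bar = 11.842 / 3 = 3.9473333
sigma_hat = R_bar / d2 = 3.9473333 / 1.693 = 2.3316

2.3316


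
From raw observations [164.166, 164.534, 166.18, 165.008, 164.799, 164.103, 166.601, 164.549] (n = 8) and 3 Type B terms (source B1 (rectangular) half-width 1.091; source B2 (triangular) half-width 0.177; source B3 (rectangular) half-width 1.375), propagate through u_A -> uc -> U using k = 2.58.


mean = (164.166 + 164.534 + 166.18 + 165.008 + 164.799 + 164.103 + 166.601 + 164.549) / 8 = 164.9925
s = sqrt(sum((x - mean)^2)/(n-1)) = 0.91934278
u_A = s / sqrt(n) = 0.91934278 / sqrt(8) = 0.32503676
u_B1 = 1.091 / sqrt(3) = 0.62988914
u_B2 = 0.177 / sqrt(6) = 0.072259947
u_B3 = 1.375 / sqrt(3) = 0.79385662
uc = sqrt(0.32503676^2 + 0.62988914^2 + 0.072259947^2 + 0.79385662^2) = 1.0666954
U = k * uc = 2.58 * 1.0666954
U = 2.7521

2.7521


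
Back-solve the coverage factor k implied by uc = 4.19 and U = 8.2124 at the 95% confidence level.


k = U / uc
k = 8.2124 / 4.19
k = 1.96

1.96


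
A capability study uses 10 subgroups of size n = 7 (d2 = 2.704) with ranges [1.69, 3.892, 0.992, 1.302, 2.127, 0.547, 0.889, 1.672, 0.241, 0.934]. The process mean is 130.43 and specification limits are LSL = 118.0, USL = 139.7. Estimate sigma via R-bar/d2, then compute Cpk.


R_bar = (1.69 + 3.892 + 0.992 + 1.302 + 2.127 + 0.547 + 0.889 + 1.672 + 0.241 + 0.934) / 10 = 1.4286
sigma = R_bar / d2 = 1.4286 / 2.704 = 0.5283284
Cp = (USL - LSL)/(6*sigma) = (139.7 - 118.0)/(6*0.5283284) = 6.8455
Cpu = (139.7 - 130.43)/(3*0.5283284) = 5.8486
Cpl = (130.43 - 118.0)/(3*0.5283284) = 7.8423
Cpk = min(Cpu, Cpl) = 5.8486

5.8486


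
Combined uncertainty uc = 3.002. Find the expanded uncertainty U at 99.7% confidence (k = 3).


U = k * uc
U = 3 * 3.002
U = 9.0060

9.0060


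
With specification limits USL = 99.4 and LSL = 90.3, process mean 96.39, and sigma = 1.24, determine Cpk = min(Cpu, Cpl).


Cpu = (USL - mean) / (3*sigma) = (99.4 - 96.39) / (3*1.24) = 0.8091
Cpl = (mean - LSL) / (3*sigma) = (96.39 - 90.3) / (3*1.24) = 1.6371
Cpk = min(Cpu, Cpl) = 0.8091

0.8091


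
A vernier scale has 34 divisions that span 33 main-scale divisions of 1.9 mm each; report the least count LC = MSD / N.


LC = MSD / n_div
= 1.9 / 34
= 0.0559

0.0559


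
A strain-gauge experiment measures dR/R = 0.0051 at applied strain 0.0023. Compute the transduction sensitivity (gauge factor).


GF = (dR/R) / epsilon
= 0.0051 / 0.0023
= 2.2174

2.2174


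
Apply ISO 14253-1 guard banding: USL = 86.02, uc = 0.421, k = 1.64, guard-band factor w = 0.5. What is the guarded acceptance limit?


U = k * uc = 1.64 * 0.421 = 0.69044
guard band g = w * U = 0.5 * 0.69044 = 0.34522
AL = USL - g = 86.02 - 0.34522
AL = 85.6748

85.6748


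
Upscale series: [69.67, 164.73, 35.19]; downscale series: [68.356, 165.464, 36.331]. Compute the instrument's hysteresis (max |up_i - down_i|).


|69.67 - 68.356| = 1.3140
|164.73 - 165.464| = 0.7340
|35.19 - 36.331| = 1.1410
hysteresis = max(diffs) = 1.3140

1.3140


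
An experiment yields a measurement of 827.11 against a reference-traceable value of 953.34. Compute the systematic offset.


Systematic error = measured - true
= 827.11 - 953.34
= -126.2300

-126.2300


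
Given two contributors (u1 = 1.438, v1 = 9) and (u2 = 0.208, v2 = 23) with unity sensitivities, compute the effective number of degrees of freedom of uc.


uc = sqrt(u1^2 + u2^2) = sqrt(1.438^2 + 0.208^2) = 1.4529652
v_eff = uc^4 / (u1^4/v1 + u2^4/v2)
= 1.4529652^4 / (1.438^4/9 + 0.208^4/23)
= 4.4567764 / 0.47519014
v_eff = 9.3789

9.3789


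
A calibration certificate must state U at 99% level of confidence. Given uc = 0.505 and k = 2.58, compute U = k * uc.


U = k * uc
U = 2.58 * 0.505
U = 1.3029

1.3029


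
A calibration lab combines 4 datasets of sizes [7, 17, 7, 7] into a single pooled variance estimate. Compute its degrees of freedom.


nu = sum_i (n_i - 1)
nu = ((7 - 1) + (17 - 1) + (7 - 1) + (7 - 1))
nu = 6 + 16 + 6 + 6
nu = 34

34


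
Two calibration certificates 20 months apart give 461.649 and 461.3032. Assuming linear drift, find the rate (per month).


rate = (v2 - v1) / months
= (461.3032 - 461.649) / 20
= -0.3458 / 20
= -0.0173

-0.0173


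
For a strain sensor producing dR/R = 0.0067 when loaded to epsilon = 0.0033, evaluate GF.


GF = (dR/R) / epsilon
= 0.0067 / 0.0033
= 2.0303

2.0303


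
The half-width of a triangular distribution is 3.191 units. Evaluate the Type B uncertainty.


u_B = half_width / sqrt(6)
u_B = 3.191 / 2.4494897
u_B = 1.3027

1.3027


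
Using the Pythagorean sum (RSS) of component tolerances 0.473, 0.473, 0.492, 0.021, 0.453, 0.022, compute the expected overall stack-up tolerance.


RSS = sqrt(0.473^2 + 0.473^2 + 0.492^2 + 0.021^2 + 0.453^2 + 0.022^2)
= sqrt(0.895656)
= 0.9464

0.9464


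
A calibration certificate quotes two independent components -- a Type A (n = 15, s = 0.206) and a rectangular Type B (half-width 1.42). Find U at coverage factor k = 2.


u_A = s / sqrt(n) = 0.206 / sqrt(15) = 0.053188971
u_B = half_width / sqrt(3) = 1.42 / sqrt(3) = 0.81983738
uc = sqrt(u_A^2 + u_B^2) = sqrt(0.053188971^2 + 0.81983738^2) = 0.82156095
U = k * uc = 2 * 0.82156095
U = 1.6431

1.6431


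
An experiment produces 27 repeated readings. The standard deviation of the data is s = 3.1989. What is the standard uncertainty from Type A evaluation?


u_A = s / sqrt(n)
u_A = 3.1989 / sqrt(27)
u_A = 3.1989 / 5.1961524
u_A = 0.6156

0.6156


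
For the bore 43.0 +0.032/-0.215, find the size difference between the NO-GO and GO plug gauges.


GO = nominal - lower_tol (smallest hole = maximum material condition)
GO = 43.0 - 0.215 = 42.785
NO-GO = nominal + upper_tol (largest hole = least material condition)
NO-GO = 43.0 + 0.032 = 43.032
spread = NO-GO - GO = 43.032 - 42.785 = 0.2470

0.2470


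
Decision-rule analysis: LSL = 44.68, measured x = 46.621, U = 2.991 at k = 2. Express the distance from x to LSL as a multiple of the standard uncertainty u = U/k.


u = U / k = 2.991 / 2 = 1.4955
margin = |LSL - x| = |44.68 - 46.621| = 1.941
z = margin / u = 1.941 / 1.4955
z = 1.2979

1.2979


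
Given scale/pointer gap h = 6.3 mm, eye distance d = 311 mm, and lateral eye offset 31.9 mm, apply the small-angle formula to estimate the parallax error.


error = h * offset / d
= 6.3 * 31.9 / 311
= 0.6462

0.6462


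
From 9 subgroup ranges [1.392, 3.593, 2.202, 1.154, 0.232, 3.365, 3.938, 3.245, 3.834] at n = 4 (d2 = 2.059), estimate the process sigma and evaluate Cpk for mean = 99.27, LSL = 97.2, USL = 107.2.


R_bar = (1.392 + 3.593 + 2.202 + 1.154 + 0.232 + 3.365 + 3.938 + 3.245 + 3.834) / 9 = 2.5505556
sigma = R_bar / d2 = 2.5505556 / 2.059 = 1.2387351
Cp = (USL - LSL)/(6*sigma) = (107.2 - 97.2)/(6*1.2387351) = 1.3455
Cpu = (107.2 - 99.27)/(3*1.2387351) = 2.1339
Cpl = (99.27 - 97.2)/(3*1.2387351) = 0.5570
Cpk = min(Cpu, Cpl) = 0.5570

0.5570


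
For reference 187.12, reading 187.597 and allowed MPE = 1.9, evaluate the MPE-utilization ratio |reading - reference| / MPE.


e = indication - reference = 187.597 - 187.12 = 0.4770
|e| = 0.4770
ratio = |e| / MPE = 0.4770 / 1.9
ratio = 0.2511

0.2511


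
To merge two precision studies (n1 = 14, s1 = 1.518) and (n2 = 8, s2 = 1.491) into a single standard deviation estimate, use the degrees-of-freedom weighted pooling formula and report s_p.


s_p = sqrt(((n1-1)*s1^2 + (n2-1)*s2^2) / (n1+n2-2))
numerator = (14-1)*1.518^2 + (8-1)*1.491^2 = 29.956212 + 15.561567 = 45.517779
denominator = 14 + 8 - 2 = 20
s_p^2 = 45.517779 / 20 = 2.2758889
s_p = sqrt(2.2758889) = 1.5086

1.5086


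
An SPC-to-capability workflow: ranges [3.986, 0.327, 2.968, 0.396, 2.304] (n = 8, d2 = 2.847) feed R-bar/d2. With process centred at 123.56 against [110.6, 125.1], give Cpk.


R_bar = (3.986 + 0.327 + 2.968 + 0.396 + 2.304) / 5 = 1.9962
sigma = R_bar / d2 = 1.9962 / 2.847 = 0.70115911
Cp = (USL - LSL)/(6*sigma) = (125.1 - 110.6)/(6*0.70115911) = 3.4467
Cpu = (125.1 - 123.56)/(3*0.70115911) = 0.7321
Cpl = (123.56 - 110.6)/(3*0.70115911) = 6.1612
Cpk = min(Cpu, Cpl) = 0.7321

0.7321


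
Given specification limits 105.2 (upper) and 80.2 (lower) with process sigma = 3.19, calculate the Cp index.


Cp = (USL - LSL) / (6 * sigma)
= (105.2 - 80.2) / (6 * 3.19)
= 25.0000 / 19.1400
= 1.3062

1.3062


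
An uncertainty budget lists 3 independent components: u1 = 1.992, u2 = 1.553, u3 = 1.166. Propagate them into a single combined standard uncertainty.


uc = sqrt(1.992^2 + 1.553^2 + 1.166^2)
uc = sqrt(7.739429)
uc = 2.7820

2.7820


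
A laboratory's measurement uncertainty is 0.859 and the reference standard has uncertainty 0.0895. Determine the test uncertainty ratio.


TUR = u_lab / u_ref
= 0.859 / 0.0895
= 9.5978

9.5978


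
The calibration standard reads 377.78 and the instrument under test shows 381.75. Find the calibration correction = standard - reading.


Correction = standard - reading
= 377.78 - 381.75
= -3.9700

-3.9700


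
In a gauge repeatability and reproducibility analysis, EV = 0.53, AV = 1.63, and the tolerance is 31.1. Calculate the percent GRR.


GRR = sqrt(EV^2 + AV^2) = sqrt(0.53^2 + 1.63^2) = 1.7140012
%GRR = GRR / tol * 100 = 1.7140012 / 31.1 * 100
%GRR = 5.5113

5.5113


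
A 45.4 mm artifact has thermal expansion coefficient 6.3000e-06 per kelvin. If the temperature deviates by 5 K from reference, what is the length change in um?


dL = L * alpha * dT
= 45.4 * 6.3000e-06 * 5
= 0.0014301 mm
dL_um = 0.0014301 * 1000 = 1.4301 um

1.4301


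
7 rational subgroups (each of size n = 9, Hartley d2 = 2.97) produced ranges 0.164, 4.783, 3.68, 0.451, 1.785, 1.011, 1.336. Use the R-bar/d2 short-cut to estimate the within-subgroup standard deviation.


R_bar = (0.164 + 4.783 + 3.68 + 0.451 + 1.785 + 1.011 + 1.336) / 7
R_bar = 13.21 / 7 = 1.8871429
sigma_hat = R_bar / d2 = 1.8871429 / 2.97 = 0.6354

0.6354


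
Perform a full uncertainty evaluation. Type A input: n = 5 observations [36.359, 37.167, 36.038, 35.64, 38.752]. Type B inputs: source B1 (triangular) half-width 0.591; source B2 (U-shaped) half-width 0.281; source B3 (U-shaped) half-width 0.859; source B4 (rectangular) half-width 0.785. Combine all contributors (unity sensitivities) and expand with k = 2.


mean = (36.359 + 37.167 + 36.038 + 35.64 + 38.752) / 5 = 36.7912
s = sqrt(sum((x - mean)^2)/(n-1)) = 1.2313946
u_A = s / sqrt(n) = 1.2313946 / sqrt(5) = 0.55069641
u_B1 = 0.591 / sqrt(6) = 0.24127474
u_B2 = 0.281 / sqrt(2) = 0.19869701
u_B3 = 0.859 / sqrt(2) = 0.60740473
u_B4 = 0.785 / sqrt(3) = 0.45321996
uc = sqrt(0.55069641^2 + 0.24127474^2 + 0.19869701^2 + 0.60740473^2 + 0.45321996^2) = 0.98757753
U = k * uc = 2 * 0.98757753
U = 1.9752

1.9752


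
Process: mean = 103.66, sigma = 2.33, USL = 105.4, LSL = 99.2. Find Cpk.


Cpu = (USL - mean) / (3*sigma) = (105.4 - 103.66) / (3*2.33) = 0.2489
Cpl = (mean - LSL) / (3*sigma) = (103.66 - 99.2) / (3*2.33) = 0.6381
Cpk = min(Cpu, Cpl) = 0.2489

0.2489


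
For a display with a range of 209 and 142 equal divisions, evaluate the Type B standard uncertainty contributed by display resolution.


resolution = range / divisions
resolution = 209 / 142 = 1.471831
u_res = resolution / (2*sqrt(3))
u_res = 1.471831 / 3.4641016
u_res = 0.4249

0.4249


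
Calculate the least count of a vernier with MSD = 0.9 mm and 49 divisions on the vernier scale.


LC = MSD / n_div
= 0.9 / 49
= 0.0184

0.0184


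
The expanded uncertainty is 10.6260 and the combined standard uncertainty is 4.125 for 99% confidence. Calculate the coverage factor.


k = U / uc
k = 10.6260 / 4.125
k = 2.576

2.576


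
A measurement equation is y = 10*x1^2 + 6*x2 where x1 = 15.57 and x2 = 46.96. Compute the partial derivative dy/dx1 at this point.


y = 10*x1^2 + 6*x2
dy/dx1 = 2*10*x1
Evaluate at x1 = 15.57: c1 = 20 * 15.57
c1 = 311.4000

311.4000


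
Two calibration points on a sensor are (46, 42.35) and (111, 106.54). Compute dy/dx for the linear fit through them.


slope = (y2 - y1) / (x2 - x1)
= (106.54 - 42.35) / (111 - 46)
= 64.1900 / 65
= 0.9875

0.9875


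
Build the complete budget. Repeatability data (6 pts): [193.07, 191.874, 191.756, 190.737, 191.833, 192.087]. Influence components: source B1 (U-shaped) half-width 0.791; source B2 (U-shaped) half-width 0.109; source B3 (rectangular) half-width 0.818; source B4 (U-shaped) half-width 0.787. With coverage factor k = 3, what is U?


mean = (193.07 + 191.874 + 191.756 + 190.737 + 191.833 + 192.087) / 6 = 191.8928333
s = sqrt(sum((x - mean)^2)/(n-1)) = 0.74592638
u_A = s / sqrt(n) = 0.74592638 / sqrt(6) = 0.30452317
u_B1 = 0.791 / sqrt(2) = 0.55932146
u_B2 = 0.109 / sqrt(2) = 0.077074639
u_B3 = 0.818 / sqrt(3) = 0.47227252
u_B4 = 0.787 / sqrt(2) = 0.55649304
uc = sqrt(0.30452317^2 + 0.55932146^2 + 0.077074639^2 + 0.47227252^2 + 0.55649304^2) = 0.97172074
U = k * uc = 3 * 0.97172074
U = 2.9152

2.9152


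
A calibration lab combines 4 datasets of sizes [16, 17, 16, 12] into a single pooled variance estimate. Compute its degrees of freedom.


nu = sum_i (n_i - 1)
nu = ((16 - 1) + (17 - 1) + (16 - 1) + (12 - 1))
nu = 15 + 16 + 15 + 11
nu = 57

57


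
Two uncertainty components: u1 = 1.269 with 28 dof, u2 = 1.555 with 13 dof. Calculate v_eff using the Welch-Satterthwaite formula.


uc = sqrt(u1^2 + u2^2) = sqrt(1.269^2 + 1.555^2) = 2.007084
v_eff = uc^4 / (u1^4/v1 + u2^4/v2)
= 2.007084^4 / (1.269^4/28 + 1.555^4/13)
= 16.227895 / 0.54237382
v_eff = 29.9201

29.9201


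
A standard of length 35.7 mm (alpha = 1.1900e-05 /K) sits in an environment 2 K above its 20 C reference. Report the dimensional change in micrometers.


dL = L * alpha * dT
= 35.7 * 1.1900e-05 * 2
= 8.4970000e-04 mm
dL_um = 8.4970000e-04 * 1000 = 0.8497 um

0.8497


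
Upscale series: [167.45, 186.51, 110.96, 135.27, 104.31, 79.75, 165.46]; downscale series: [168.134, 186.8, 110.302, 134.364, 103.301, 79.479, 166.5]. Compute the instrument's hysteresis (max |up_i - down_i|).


|167.45 - 168.134| = 0.6840
|186.51 - 186.8| = 0.2900
|110.96 - 110.302| = 0.6580
|135.27 - 134.364| = 0.9060
|104.31 - 103.301| = 1.0090
|79.75 - 79.479| = 0.2710
|165.46 - 166.5| = 1.0400
hysteresis = max(diffs) = 1.0400

1.0400


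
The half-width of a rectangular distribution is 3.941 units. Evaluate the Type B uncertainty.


u_B = half_width / sqrt(3)
u_B = 3.941 / 1.7320508
u_B = 2.2753

2.2753


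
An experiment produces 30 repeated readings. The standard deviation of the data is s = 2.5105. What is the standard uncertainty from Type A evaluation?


u_A = s / sqrt(n)
u_A = 2.5105 / sqrt(30)
u_A = 2.5105 / 5.4772256
u_A = 0.4584

0.4584


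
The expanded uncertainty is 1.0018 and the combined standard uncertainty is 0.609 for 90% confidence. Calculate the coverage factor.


k = U / uc
k = 1.0018 / 0.609
k = 1.645

1.645


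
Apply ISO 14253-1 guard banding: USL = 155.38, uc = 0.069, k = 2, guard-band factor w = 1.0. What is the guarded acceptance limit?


U = k * uc = 2 * 0.069 = 0.138
guard band g = w * U = 1.0 * 0.138 = 0.138
AL = USL - g = 155.38 - 0.138
AL = 155.2420

155.2420


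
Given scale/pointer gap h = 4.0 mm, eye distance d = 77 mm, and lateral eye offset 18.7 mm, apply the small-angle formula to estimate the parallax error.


error = h * offset / d
= 4.0 * 18.7 / 77
= 0.9714

0.9714


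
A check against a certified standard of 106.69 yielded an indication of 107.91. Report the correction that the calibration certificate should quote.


Correction = standard - reading
= 106.69 - 107.91
= -1.2200

-1.2200


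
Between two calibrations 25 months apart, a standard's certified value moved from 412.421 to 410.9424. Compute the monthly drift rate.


rate = (v2 - v1) / months
= (410.9424 - 412.421) / 25
= -1.4786 / 25
= -0.0591

-0.0591


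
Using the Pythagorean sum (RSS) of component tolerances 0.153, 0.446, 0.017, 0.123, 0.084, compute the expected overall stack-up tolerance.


RSS = sqrt(0.153^2 + 0.446^2 + 0.017^2 + 0.123^2 + 0.084^2)
= sqrt(0.244799)
= 0.4948

0.4948


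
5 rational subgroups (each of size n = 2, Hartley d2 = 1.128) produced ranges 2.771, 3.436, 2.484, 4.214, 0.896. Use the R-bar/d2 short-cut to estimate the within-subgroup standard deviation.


R_bar = (2.771 + 3.436 + 2.484 + 4.214 + 0.896) / 5
R_bar = 13.801 / 5 = 2.7602
sigma_hat = R_bar / d2 = 2.7602 / 1.128 = 2.4470

2.4470


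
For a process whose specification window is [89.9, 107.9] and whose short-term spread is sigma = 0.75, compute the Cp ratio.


Cp = (USL - LSL) / (6 * sigma)
= (107.9 - 89.9) / (6 * 0.75)
= 18.0000 / 4.5000
= 4.0000

4.0000


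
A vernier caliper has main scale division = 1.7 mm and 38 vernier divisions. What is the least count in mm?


LC = MSD / n_div
= 1.7 / 38
= 0.0447

0.0447


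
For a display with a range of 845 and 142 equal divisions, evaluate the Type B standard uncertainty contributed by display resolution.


resolution = range / divisions
resolution = 845 / 142 = 5.9507042
u_res = resolution / (2*sqrt(3))
u_res = 5.9507042 / 3.4641016
u_res = 1.7178

1.7178


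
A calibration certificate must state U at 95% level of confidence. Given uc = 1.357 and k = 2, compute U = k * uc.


U = k * uc
U = 2 * 1.357
U = 2.7140

2.7140


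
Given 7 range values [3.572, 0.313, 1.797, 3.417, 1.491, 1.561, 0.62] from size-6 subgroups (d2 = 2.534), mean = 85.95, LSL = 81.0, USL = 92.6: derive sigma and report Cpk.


R_bar = (3.572 + 0.313 + 1.797 + 3.417 + 1.491 + 1.561 + 0.62) / 7 = 1.8244286
sigma = R_bar / d2 = 1.8244286 / 2.534 = 0.71997972
Cp = (USL - LSL)/(6*sigma) = (92.6 - 81.0)/(6*0.71997972) = 2.6853
Cpu = (92.6 - 85.95)/(3*0.71997972) = 3.0788
Cpl = (85.95 - 81.0)/(3*0.71997972) = 2.2917
Cpk = min(Cpu, Cpl) = 2.2917

2.2917


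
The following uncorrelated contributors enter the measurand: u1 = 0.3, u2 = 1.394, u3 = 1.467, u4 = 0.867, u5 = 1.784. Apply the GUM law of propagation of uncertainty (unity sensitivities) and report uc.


uc = sqrt(0.3^2 + 1.394^2 + 1.467^2 + 0.867^2 + 1.784^2)
uc = sqrt(8.11967)
uc = 2.8495

2.8495


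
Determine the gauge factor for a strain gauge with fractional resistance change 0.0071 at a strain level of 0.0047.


GF = (dR/R) / epsilon
= 0.0071 / 0.0047
= 1.5106

1.5106


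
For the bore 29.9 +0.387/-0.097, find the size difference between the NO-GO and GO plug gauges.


GO = nominal - lower_tol (smallest hole = maximum material condition)
GO = 29.9 - 0.097 = 29.803
NO-GO = nominal + upper_tol (largest hole = least material condition)
NO-GO = 29.9 + 0.387 = 30.287
spread = NO-GO - GO = 30.287 - 29.803 = 0.4840

0.4840


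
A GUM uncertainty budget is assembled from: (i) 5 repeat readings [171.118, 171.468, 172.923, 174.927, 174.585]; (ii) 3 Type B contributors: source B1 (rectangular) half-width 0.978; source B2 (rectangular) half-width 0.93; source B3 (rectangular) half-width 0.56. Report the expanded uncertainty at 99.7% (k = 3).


mean = (171.118 + 171.468 + 172.923 + 174.927 + 174.585) / 5 = 173.0042
s = sqrt(sum((x - mean)^2)/(n-1)) = 1.7407141
u_A = s / sqrt(n) = 1.7407141 / sqrt(5) = 0.77847101
u_B1 = 0.978 / sqrt(3) = 0.56464856
u_B2 = 0.93 / sqrt(3) = 0.53693575
u_B3 = 0.56 / sqrt(3) = 0.32331615
uc = sqrt(0.77847101^2 + 0.56464856^2 + 0.53693575^2 + 0.32331615^2) = 1.1479018
U = k * uc = 3 * 1.1479018
U = 3.4437

3.4437


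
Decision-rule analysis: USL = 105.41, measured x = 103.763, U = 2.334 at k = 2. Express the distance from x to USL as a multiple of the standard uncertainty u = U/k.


u = U / k = 2.334 / 2 = 1.167
margin = |USL - x| = |105.41 - 103.763| = 1.647
z = margin / u = 1.647 / 1.167
z = 1.4113

1.4113


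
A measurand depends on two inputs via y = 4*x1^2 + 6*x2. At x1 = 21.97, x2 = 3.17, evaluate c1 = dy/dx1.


y = 4*x1^2 + 6*x2
dy/dx1 = 2*4*x1
Evaluate at x1 = 21.97: c1 = 8 * 21.97
c1 = 175.7600

175.7600


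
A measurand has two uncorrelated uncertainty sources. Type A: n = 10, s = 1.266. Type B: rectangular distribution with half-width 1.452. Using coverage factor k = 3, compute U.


u_A = s / sqrt(n) = 1.266 / sqrt(10) = 0.40034435
u_B = half_width / sqrt(3) = 1.452 / sqrt(3) = 0.83831259
uc = sqrt(u_A^2 + u_B^2) = sqrt(0.40034435^2 + 0.83831259^2) = 0.9290014
U = k * uc = 3 * 0.9290014
U = 2.7870

2.7870


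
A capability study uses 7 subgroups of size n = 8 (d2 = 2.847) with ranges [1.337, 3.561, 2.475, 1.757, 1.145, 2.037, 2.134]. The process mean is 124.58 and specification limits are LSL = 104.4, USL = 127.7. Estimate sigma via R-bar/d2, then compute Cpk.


R_bar = (1.337 + 3.561 + 2.475 + 1.757 + 1.145 + 2.037 + 2.134) / 7 = 2.0637143
sigma = R_bar / d2 = 2.0637143 / 2.847 = 0.72487331
Cp = (USL - LSL)/(6*sigma) = (127.7 - 104.4)/(6*0.72487331) = 5.3573
Cpu = (127.7 - 124.58)/(3*0.72487331) = 1.4347
Cpl = (124.58 - 104.4)/(3*0.72487331) = 9.2798
Cpk = min(Cpu, Cpl) = 1.4347

1.4347


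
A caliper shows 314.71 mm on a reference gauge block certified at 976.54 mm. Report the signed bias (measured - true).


Systematic error = measured - true
= 314.71 - 976.54
= -661.8300

-661.8300


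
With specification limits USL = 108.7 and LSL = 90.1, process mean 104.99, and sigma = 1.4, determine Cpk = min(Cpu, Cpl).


Cpu = (USL - mean) / (3*sigma) = (108.7 - 104.99) / (3*1.4) = 0.8833
Cpl = (mean - LSL) / (3*sigma) = (104.99 - 90.1) / (3*1.4) = 3.5452
Cpk = min(Cpu, Cpl) = 0.8833

0.8833


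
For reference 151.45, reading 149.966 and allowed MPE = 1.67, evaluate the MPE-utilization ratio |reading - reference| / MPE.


e = indication - reference = 149.966 - 151.45 = -1.4840
|e| = 1.4840
ratio = |e| / MPE = 1.4840 / 1.67
ratio = 0.8886

0.8886


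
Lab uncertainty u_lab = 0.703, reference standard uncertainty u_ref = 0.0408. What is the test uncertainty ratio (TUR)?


TUR = u_lab / u_ref
= 0.703 / 0.0408
= 17.2304

17.2304


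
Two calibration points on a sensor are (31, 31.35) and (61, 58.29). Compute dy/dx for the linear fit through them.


slope = (y2 - y1) / (x2 - x1)
= (58.29 - 31.35) / (61 - 31)
= 26.9400 / 30
= 0.8980

0.8980


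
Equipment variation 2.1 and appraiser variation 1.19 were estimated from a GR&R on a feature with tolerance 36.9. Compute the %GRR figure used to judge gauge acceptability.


GRR = sqrt(EV^2 + AV^2) = sqrt(2.1^2 + 1.19^2) = 2.4137316
%GRR = GRR / tol * 100 = 2.4137316 / 36.9 * 100
%GRR = 6.5413

6.5413


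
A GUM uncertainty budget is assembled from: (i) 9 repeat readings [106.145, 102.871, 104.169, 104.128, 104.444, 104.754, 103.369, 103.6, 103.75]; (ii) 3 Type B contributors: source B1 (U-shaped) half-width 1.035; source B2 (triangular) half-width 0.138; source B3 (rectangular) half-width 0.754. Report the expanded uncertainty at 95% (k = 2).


mean = (106.145 + 102.871 + 104.169 + 104.128 + 104.444 + 104.754 + 103.369 + 103.6 + 103.75) / 9 = 104.1366667
s = sqrt(sum((x - mean)^2)/(n-1)) = 0.94464438
u_A = s / sqrt(n) = 0.94464438 / sqrt(9) = 0.31488146
u_B1 = 1.035 / sqrt(2) = 0.73185552
u_B2 = 0.138 / sqrt(6) = 0.056338264
u_B3 = 0.754 / sqrt(3) = 0.4353221
uc = sqrt(0.31488146^2 + 0.73185552^2 + 0.056338264^2 + 0.4353221^2) = 0.90963848
U = k * uc = 2 * 0.90963848
U = 1.8193

1.8193


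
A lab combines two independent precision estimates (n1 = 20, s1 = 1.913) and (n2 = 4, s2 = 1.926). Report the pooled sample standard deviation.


s_p = sqrt(((n1-1)*s1^2 + (n2-1)*s2^2) / (n1+n2-2))
numerator = (20-1)*1.913^2 + (4-1)*1.926^2 = 69.531811 + 11.128428 = 80.660239
denominator = 20 + 4 - 2 = 22
s_p^2 = 80.660239 / 22 = 3.6663745
s_p = sqrt(3.6663745) = 1.9148

1.9148


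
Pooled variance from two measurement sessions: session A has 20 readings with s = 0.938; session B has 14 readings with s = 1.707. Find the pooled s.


s_p = sqrt(((n1-1)*s1^2 + (n2-1)*s2^2) / (n1+n2-2))
numerator = (20-1)*0.938^2 + (14-1)*1.707^2 = 16.717036 + 37.880037 = 54.597073
denominator = 20 + 14 - 2 = 32
s_p^2 = 54.597073 / 32 = 1.7061585
s_p = sqrt(1.7061585) = 1.3062

1.3062


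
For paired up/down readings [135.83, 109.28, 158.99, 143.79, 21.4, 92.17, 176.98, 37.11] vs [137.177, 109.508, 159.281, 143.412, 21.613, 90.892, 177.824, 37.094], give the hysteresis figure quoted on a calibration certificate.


|135.83 - 137.177| = 1.3470
|109.28 - 109.508| = 0.2280
|158.99 - 159.281| = 0.2910
|143.79 - 143.412| = 0.3780
|21.4 - 21.613| = 0.2130
|92.17 - 90.892| = 1.2780
|176.98 - 177.824| = 0.8440
|37.11 - 37.094| = 0.0160
hysteresis = max(diffs) = 1.3470

1.3470


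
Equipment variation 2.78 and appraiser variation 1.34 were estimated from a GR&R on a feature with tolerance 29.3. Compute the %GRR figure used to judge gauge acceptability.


GRR = sqrt(EV^2 + AV^2) = sqrt(2.78^2 + 1.34^2) = 3.0860979
%GRR = GRR / tol * 100 = 3.0860979 / 29.3 * 100
%GRR = 10.5328

10.5328


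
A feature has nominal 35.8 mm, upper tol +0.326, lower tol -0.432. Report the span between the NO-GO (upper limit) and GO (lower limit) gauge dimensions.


GO = nominal - lower_tol (smallest hole = maximum material condition)
GO = 35.8 - 0.432 = 35.368
NO-GO = nominal + upper_tol (largest hole = least material condition)
NO-GO = 35.8 + 0.326 = 36.126
spread = NO-GO - GO = 36.126 - 35.368 = 0.7580

0.7580


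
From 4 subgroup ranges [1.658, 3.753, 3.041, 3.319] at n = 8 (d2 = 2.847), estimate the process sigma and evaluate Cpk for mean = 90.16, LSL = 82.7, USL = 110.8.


R_bar = (1.658 + 3.753 + 3.041 + 3.319) / 4 = 2.94275
sigma = R_bar / d2 = 2.94275 / 2.847 = 1.0336319
Cp = (USL - LSL)/(6*sigma) = (110.8 - 82.7)/(6*1.0336319) = 4.5309
Cpu = (110.8 - 90.16)/(3*1.0336319) = 6.6561
Cpl = (90.16 - 82.7)/(3*1.0336319) = 2.4058
Cpk = min(Cpu, Cpl) = 2.4058

2.4058


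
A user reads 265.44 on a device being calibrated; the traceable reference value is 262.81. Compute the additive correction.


Correction = standard - reading
= 262.81 - 265.44
= -2.6300

-2.6300


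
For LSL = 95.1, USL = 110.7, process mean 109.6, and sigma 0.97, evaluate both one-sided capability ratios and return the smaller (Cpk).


Cpu = (USL - mean) / (3*sigma) = (110.7 - 109.6) / (3*0.97) = 0.3780
Cpl = (mean - LSL) / (3*sigma) = (109.6 - 95.1) / (3*0.97) = 4.9828
Cpk = min(Cpu, Cpl) = 0.3780

0.3780


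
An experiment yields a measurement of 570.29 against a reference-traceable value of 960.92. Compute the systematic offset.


Systematic error = measured - true
= 570.29 - 960.92
= -390.6300

-390.6300


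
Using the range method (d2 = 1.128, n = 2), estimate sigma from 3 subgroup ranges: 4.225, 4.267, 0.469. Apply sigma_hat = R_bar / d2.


R_bar = (4.225 + 4.267 + 0.469) / 3
R_bar = 8.961 / 3 = 2.987
sigma_hat = R_bar / d2 = 2.987 / 1.128 = 2.6480

2.6480


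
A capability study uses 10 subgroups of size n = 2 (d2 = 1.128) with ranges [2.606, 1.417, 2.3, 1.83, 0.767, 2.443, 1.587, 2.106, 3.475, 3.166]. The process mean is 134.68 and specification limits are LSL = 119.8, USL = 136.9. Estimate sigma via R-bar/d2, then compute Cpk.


R_bar = (2.606 + 1.417 + 2.3 + 1.83 + 0.767 + 2.443 + 1.587 + 2.106 + 3.475 + 3.166) / 10 = 2.1697
sigma = R_bar / d2 = 2.1697 / 1.128 = 1.9234929
Cp = (USL - LSL)/(6*sigma) = (136.9 - 119.8)/(6*1.9234929) = 1.4817
Cpu = (136.9 - 134.68)/(3*1.9234929) = 0.3847
Cpl = (134.68 - 119.8)/(3*1.9234929) = 2.5786
Cpk = min(Cpu, Cpl) = 0.3847

0.3847


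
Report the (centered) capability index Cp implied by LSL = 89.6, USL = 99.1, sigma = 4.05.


Cp = (USL - LSL) / (6 * sigma)
= (99.1 - 89.6) / (6 * 4.05)
= 9.5000 / 24.3000
= 0.3909

0.3909


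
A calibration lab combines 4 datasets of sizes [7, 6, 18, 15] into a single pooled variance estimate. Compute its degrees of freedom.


nu = sum_i (n_i - 1)
nu = ((7 - 1) + (6 - 1) + (18 - 1) + (15 - 1))
nu = 6 + 5 + 17 + 14
nu = 42

42


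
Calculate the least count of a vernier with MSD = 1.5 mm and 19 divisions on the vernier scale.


LC = MSD / n_div
= 1.5 / 19
= 0.0789

0.0789


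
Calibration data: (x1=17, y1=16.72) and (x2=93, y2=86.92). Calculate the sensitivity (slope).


slope = (y2 - y1) / (x2 - x1)
= (86.92 - 16.72) / (93 - 17)
= 70.2000 / 76
= 0.9237

0.9237


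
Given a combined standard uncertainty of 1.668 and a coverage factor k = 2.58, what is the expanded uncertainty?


U = k * uc
U = 2.58 * 1.668
U = 4.3034

4.3034


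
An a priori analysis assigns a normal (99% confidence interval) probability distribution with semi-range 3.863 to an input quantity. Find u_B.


u_B = half_width / 2.576
u_B = 3.863 / 2.576
u_B = 1.4996

1.4996


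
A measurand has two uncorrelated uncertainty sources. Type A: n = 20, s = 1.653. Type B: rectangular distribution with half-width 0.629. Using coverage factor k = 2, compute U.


u_A = s / sqrt(n) = 1.653 / sqrt(20) = 0.36962204
u_B = half_width / sqrt(3) = 0.629 / sqrt(3) = 0.36315332
uc = sqrt(u_A^2 + u_B^2) = sqrt(0.36962204^2 + 0.36315332^2) = 0.51817062
U = k * uc = 2 * 0.51817062
U = 1.0363

1.0363


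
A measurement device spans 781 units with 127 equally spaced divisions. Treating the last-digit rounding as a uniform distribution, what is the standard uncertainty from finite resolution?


resolution = range / divisions
resolution = 781 / 127 = 6.1496063
u_res = resolution / (2*sqrt(3))
u_res = 6.1496063 / 3.4641016
u_res = 1.7752

1.7752


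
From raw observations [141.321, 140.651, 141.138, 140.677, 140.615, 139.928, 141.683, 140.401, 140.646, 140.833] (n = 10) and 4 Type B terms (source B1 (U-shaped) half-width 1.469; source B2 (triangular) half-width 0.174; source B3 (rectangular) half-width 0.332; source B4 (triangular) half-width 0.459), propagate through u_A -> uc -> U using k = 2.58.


mean = (141.321 + 140.651 + 141.138 + 140.677 + 140.615 + 139.928 + 141.683 + 140.401 + 140.646 + 140.833) / 10 = 140.7893
s = sqrt(sum((x - mean)^2)/(n-1)) = 0.49218042
u_A = s / sqrt(n) = 0.49218042 / sqrt(10) = 0.15564111
u_B1 = 1.469 / sqrt(2) = 1.0387399
u_B2 = 0.174 / sqrt(6) = 0.071035203
u_B3 = 0.332 / sqrt(3) = 0.19168029
u_B4 = 0.459 / sqrt(6) = 0.18738597
uc = sqrt(0.15564111^2 + 1.0387399^2 + 0.071035203^2 + 0.19168029^2 + 0.18738597^2) = 1.0863266
U = k * uc = 2.58 * 1.0863266
U = 2.8027

2.8027


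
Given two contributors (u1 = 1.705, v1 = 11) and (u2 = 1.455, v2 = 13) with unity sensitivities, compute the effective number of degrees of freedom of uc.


uc = sqrt(u1^2 + u2^2) = sqrt(1.705^2 + 1.455^2) = 2.2414393
v_eff = uc^4 / (u1^4/v1 + u2^4/v2)
= 2.2414393^4 / (1.705^4/11 + 1.455^4/13)
= 25.24108 / 1.1130075
v_eff = 22.6783

22.6783


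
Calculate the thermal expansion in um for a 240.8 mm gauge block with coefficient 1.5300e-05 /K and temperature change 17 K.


dL = L * alpha * dT
= 240.8 * 1.5300e-05 * 17
= 0.0626321 mm
dL_um = 0.0626321 * 1000 = 62.6321 um

62.6321


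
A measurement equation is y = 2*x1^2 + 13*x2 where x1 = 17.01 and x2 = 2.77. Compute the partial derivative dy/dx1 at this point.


y = 2*x1^2 + 13*x2
dy/dx1 = 2*2*x1
Evaluate at x1 = 17.01: c1 = 4 * 17.01
c1 = 68.0400

68.0400


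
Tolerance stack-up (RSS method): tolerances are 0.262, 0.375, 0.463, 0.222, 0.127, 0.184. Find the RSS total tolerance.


RSS = sqrt(0.262^2 + 0.375^2 + 0.463^2 + 0.222^2 + 0.127^2 + 0.184^2)
= sqrt(0.522907)
= 0.7231

0.7231


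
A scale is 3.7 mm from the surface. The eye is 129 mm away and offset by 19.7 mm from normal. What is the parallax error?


error = h * offset / d
= 3.7 * 19.7 / 129
= 0.5650

0.5650


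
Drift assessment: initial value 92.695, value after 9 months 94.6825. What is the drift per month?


rate = (v2 - v1) / months
= (94.6825 - 92.695) / 9
= 1.9875 / 9
= 0.2208

0.2208


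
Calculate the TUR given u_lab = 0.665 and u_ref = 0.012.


TUR = u_lab / u_ref
= 0.665 / 0.012
= 55.4167

55.4167


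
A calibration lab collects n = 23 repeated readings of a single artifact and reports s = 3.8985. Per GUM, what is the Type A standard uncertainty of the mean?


u_A = s / sqrt(n)
u_A = 3.8985 / sqrt(23)
u_A = 3.8985 / 4.7958315
u_A = 0.8129

0.8129


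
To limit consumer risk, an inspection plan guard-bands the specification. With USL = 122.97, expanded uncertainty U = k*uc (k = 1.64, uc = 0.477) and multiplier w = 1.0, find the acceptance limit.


U = k * uc = 1.64 * 0.477 = 0.78228
guard band g = w * U = 1.0 * 0.78228 = 0.78228
AL = USL - g = 122.97 - 0.78228
AL = 122.1877

122.1877


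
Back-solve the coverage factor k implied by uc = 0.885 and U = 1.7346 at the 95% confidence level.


k = U / uc
k = 1.7346 / 0.885
k = 1.96

1.96


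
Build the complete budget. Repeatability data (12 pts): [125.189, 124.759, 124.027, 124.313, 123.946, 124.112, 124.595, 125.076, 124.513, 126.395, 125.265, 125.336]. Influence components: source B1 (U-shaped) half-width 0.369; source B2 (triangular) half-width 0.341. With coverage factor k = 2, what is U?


mean = (125.189 + 124.759 + 124.027 + 124.313 + 123.946 + 124.112 + 124.595 + 125.076 + 124.513 + 126.395 + 125.265 + 125.336) / 12 = 124.7938333
s = sqrt(sum((x - mean)^2)/(n-1)) = 0.70311125
u_A = s / sqrt(n) = 0.70311125 / sqrt(12) = 0.20297073
u_B1 = 0.369 / sqrt(2) = 0.2609224
u_B2 = 0.341 / sqrt(6) = 0.13921267
uc = sqrt(0.20297073^2 + 0.2609224^2 + 0.13921267^2) = 0.35868898
U = k * uc = 2 * 0.35868898
U = 0.7174

0.7174


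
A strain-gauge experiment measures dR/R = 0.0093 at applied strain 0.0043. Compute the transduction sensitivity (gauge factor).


GF = (dR/R) / epsilon
= 0.0093 / 0.0043
= 2.1628

2.1628


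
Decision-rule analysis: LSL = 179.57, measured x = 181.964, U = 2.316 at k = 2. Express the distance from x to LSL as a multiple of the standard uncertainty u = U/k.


u = U / k = 2.316 / 2 = 1.158
margin = |LSL - x| = |179.57 - 181.964| = 2.394
z = margin / u = 2.394 / 1.158
z = 2.0674

2.0674


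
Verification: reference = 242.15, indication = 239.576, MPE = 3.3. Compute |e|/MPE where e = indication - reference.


e = indication - reference = 239.576 - 242.15 = -2.5740
|e| = 2.5740
ratio = |e| / MPE = 2.5740 / 3.3
ratio = 0.7800

0.7800


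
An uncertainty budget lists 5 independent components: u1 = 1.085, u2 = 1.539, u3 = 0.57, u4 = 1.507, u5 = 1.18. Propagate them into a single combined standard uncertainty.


uc = sqrt(1.085^2 + 1.539^2 + 0.57^2 + 1.507^2 + 1.18^2)
uc = sqrt(7.534095)
uc = 2.7448

2.7448


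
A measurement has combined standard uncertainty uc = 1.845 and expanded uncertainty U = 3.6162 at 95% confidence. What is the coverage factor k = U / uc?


k = U / uc
k = 3.6162 / 1.845
k = 1.96

1.96


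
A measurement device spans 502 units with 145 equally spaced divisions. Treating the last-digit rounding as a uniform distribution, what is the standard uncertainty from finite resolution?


resolution = range / divisions
resolution = 502 / 145 = 3.462069
u_res = resolution / (2*sqrt(3))
u_res = 3.462069 / 3.4641016
u_res = 0.9994

0.9994


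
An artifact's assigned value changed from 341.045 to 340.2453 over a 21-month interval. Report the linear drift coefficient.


rate = (v2 - v1) / months
= (340.2453 - 341.045) / 21
= -0.7997 / 21
= -0.0381

-0.0381


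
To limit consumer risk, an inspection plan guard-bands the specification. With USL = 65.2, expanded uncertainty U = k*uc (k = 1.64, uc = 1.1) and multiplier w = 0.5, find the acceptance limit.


U = k * uc = 1.64 * 1.1 = 1.804
guard band g = w * U = 0.5 * 1.804 = 0.902
AL = USL - g = 65.2 - 0.902
AL = 64.2980

64.2980


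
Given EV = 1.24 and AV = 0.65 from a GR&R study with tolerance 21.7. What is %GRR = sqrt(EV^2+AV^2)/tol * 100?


GRR = sqrt(EV^2 + AV^2) = sqrt(1.24^2 + 0.65^2) = 1.4000357
%GRR = GRR / tol * 100 = 1.4000357 / 21.7 * 100
%GRR = 6.4518

6.4518


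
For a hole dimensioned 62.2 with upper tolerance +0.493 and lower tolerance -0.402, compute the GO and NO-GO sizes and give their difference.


GO = nominal - lower_tol (smallest hole = maximum material condition)
GO = 62.2 - 0.402 = 61.798
NO-GO = nominal + upper_tol (largest hole = least material condition)
NO-GO = 62.2 + 0.493 = 62.693
spread = NO-GO - GO = 62.693 - 61.798 = 0.8950

0.8950


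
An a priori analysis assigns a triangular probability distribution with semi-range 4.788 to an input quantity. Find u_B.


u_B = half_width / sqrt(6)
u_B = 4.788 / 2.4494897
u_B = 1.9547

1.9547


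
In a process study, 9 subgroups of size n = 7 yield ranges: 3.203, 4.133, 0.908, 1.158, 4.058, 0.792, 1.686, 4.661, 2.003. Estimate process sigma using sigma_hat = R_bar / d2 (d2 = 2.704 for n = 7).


R_bar = (3.203 + 4.133 + 0.908 + 1.158 + 4.058 + 0.792 + 1.686 + 4.661 + 2.003) / 9
R_bar = 22.602 / 9 = 2.5113333
sigma_hat = R_bar / d2 = 2.5113333 / 2.704 = 0.9287

0.9287


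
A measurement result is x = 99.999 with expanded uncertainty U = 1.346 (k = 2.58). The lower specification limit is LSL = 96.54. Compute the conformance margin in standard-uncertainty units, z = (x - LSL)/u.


u = U / k = 1.346 / 2.58 = 0.52170543
margin = |LSL - x| = |96.54 - 99.999| = 3.459
z = margin / u = 3.459 / 0.52170543
z = 6.6302

6.6302


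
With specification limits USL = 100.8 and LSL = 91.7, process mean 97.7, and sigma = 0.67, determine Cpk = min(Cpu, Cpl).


Cpu = (USL - mean) / (3*sigma) = (100.8 - 97.7) / (3*0.67) = 1.5423
Cpl = (mean - LSL) / (3*sigma) = (97.7 - 91.7) / (3*0.67) = 2.9851
Cpk = min(Cpu, Cpl) = 1.5423

1.5423


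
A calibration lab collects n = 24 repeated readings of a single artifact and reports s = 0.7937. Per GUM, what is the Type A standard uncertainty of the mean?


u_A = s / sqrt(n)
u_A = 0.7937 / sqrt(24)
u_A = 0.7937 / 4.8989795
u_A = 0.1620

0.1620


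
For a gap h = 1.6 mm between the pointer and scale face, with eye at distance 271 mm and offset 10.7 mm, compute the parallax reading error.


error = h * offset / d
= 1.6 * 10.7 / 271
= 0.0632

0.0632


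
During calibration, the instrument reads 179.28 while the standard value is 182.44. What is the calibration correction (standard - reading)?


Correction = standard - reading
= 182.44 - 179.28
= 3.1600

3.1600


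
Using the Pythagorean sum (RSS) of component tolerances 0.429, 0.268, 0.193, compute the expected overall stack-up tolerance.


RSS = sqrt(0.429^2 + 0.268^2 + 0.193^2)
= sqrt(0.293114)
= 0.5414

0.5414


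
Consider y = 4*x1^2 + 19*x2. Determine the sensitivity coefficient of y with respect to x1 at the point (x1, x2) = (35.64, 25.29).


y = 4*x1^2 + 19*x2
dy/dx1 = 2*4*x1
Evaluate at x1 = 35.64: c1 = 8 * 35.64
c1 = 285.1200

285.1200


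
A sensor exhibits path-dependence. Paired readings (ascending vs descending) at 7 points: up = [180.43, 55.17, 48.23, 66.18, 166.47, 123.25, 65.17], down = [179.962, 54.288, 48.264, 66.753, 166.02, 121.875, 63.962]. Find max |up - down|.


|180.43 - 179.962| = 0.4680
|55.17 - 54.288| = 0.8820
|48.23 - 48.264| = 0.0340
|66.18 - 66.753| = 0.5730
|166.47 - 166.02| = 0.4500
|123.25 - 121.875| = 1.3750
|65.17 - 63.962| = 1.2080
hysteresis = max(diffs) = 1.3750

1.3750
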